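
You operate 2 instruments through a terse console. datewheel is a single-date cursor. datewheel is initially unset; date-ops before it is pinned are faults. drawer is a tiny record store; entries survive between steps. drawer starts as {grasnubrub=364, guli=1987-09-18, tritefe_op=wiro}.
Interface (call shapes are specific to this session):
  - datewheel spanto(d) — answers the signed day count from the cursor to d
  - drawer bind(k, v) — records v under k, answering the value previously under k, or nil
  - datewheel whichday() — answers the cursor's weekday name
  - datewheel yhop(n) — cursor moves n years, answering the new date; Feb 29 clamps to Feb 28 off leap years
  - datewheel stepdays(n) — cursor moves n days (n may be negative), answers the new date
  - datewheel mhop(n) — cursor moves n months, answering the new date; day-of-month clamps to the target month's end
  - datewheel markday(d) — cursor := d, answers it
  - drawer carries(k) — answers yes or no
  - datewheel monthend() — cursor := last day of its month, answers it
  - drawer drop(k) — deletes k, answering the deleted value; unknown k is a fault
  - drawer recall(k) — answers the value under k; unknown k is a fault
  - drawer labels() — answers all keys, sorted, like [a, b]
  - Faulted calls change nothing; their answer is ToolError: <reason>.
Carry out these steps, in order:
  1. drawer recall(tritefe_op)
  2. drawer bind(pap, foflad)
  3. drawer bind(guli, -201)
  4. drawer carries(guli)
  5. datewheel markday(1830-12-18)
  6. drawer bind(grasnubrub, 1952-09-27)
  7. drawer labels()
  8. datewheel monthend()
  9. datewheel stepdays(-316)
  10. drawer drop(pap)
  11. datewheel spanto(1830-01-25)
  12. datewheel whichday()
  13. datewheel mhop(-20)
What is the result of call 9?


Calling drawer recall using k=tritefe_op, giving wiro.
I invoke drawer bind using k=pap, v=foflad: nil.
I call drawer bind using k=guli, v=-201, and observe 1987-09-18.
I invoke drawer carries using k=guli, — result: yes.
Next I call datewheel markday using d=1830-12-18: 1830-12-18.
I try drawer bind using k=grasnubrub, v=1952-09-27, and observe 364.
Invoking drawer labels(), which returns [grasnubrub, guli, pap, tritefe_op].
Invoking datewheel monthend, and observe 1830-12-31.
I run datewheel stepdays using n=-316, and get 1830-02-18.
I call drawer drop using k=pap, which returns foflad.
I call datewheel spanto using d=1830-01-25, and get -24.
Calling datewheel whichday, → Thursday.
I call datewheel mhop using n=-20, and see 1828-06-18.

Answer: 1830-02-18


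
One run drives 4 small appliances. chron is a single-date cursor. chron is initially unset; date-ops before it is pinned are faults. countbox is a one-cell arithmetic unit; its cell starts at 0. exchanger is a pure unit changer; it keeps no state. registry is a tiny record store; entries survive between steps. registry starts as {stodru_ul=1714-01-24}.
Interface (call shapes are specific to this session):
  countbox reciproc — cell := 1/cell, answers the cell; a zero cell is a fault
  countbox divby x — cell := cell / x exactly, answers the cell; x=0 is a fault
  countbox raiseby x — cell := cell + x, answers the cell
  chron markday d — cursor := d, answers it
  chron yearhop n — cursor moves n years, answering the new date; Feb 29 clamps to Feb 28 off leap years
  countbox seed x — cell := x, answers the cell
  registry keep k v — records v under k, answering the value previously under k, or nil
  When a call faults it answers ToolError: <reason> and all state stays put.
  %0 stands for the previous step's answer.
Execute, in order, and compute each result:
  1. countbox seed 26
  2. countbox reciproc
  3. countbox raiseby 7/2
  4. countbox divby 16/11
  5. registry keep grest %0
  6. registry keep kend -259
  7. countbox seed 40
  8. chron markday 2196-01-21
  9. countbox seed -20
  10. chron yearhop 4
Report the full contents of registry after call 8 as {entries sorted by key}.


Answer: {grest=253/104, kend=-259, stodru_ul=1714-01-24}

Derivation:
[in] countbox seed x='26'
  26
[in] countbox reciproc
  1/26
[in] countbox raiseby x='7/2'
  46/13
[in] countbox divby x='16/11'
  253/104
[in] registry keep k='grest' v='%0'
  nil
[in] registry keep k='kend' v='-259'
  nil
[in] countbox seed x='40'
  40
[in] chron markday d='2196-01-21'
  2196-01-21
[in] countbox seed x='-20'
  -20
[in] chron yearhop n='4'
  2200-01-21


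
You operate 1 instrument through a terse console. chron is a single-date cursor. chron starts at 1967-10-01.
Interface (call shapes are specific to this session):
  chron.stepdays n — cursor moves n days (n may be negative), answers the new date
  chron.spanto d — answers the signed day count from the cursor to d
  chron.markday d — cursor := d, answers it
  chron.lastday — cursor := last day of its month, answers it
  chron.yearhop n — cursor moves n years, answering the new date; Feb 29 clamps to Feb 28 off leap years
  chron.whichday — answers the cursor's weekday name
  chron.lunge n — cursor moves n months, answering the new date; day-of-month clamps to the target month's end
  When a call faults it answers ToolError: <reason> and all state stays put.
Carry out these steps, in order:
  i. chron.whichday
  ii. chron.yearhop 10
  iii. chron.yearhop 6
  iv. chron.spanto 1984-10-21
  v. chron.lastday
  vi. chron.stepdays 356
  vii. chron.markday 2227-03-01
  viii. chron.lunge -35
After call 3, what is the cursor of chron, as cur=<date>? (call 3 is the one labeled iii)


Answer: cur=1983-10-01

Derivation:
[in] chron.whichday
[out] Sunday
[in] chron.yearhop n: 10
[out] 1977-10-01
[in] chron.yearhop n: 6
[out] 1983-10-01
[in] chron.spanto d: 1984-10-21
[out] 386
[in] chron.lastday
[out] 1983-10-31
[in] chron.stepdays n: 356
[out] 1984-10-21
[in] chron.markday d: 2227-03-01
[out] 2227-03-01
[in] chron.lunge n: -35
[out] 2224-04-01


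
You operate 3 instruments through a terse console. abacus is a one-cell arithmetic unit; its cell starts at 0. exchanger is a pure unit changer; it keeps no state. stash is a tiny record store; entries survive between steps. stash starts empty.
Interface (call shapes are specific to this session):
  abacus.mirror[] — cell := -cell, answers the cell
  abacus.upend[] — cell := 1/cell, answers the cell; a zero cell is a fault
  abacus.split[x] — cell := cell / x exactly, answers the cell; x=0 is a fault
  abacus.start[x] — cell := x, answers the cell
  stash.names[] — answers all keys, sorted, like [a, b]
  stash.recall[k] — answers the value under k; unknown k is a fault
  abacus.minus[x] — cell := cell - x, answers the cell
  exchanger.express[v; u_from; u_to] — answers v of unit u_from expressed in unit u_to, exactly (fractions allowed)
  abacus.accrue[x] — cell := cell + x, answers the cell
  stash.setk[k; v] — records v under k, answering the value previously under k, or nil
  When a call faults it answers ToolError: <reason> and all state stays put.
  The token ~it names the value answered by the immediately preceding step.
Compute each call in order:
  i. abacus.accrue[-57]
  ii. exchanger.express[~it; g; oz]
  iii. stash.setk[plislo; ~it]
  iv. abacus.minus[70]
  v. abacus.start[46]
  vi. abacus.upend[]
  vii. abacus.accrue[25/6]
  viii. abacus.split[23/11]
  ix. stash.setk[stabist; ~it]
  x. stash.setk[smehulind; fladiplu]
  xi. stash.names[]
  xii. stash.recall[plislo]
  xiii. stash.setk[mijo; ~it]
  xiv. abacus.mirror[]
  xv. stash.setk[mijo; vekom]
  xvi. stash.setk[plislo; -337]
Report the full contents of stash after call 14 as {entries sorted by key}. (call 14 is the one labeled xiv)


Answer: {mijo=-91200000/45359237, plislo=-91200000/45359237, smehulind=fladiplu, stabist=3179/1587}

Derivation:
% abacus.accrue x='-57'
  -57
% exchanger.express v='~it' u_from='g' u_to='oz'
  -91200000/45359237
% stash.setk k='plislo' v='~it'
  nil
% abacus.minus x='70'
  -127
% abacus.start x='46'
  46
% abacus.upend
  1/46
% abacus.accrue x='25/6'
  289/69
% abacus.split x='23/11'
  3179/1587
% stash.setk k='stabist' v='~it'
  nil
% stash.setk k='smehulind' v='fladiplu'
  nil
% stash.names
  [plislo, smehulind, stabist]
% stash.recall k='plislo'
  -91200000/45359237
% stash.setk k='mijo' v='~it'
  nil
% abacus.mirror
  -3179/1587
% stash.setk k='mijo' v='vekom'
  -91200000/45359237
% stash.setk k='plislo' v='-337'
  -91200000/45359237


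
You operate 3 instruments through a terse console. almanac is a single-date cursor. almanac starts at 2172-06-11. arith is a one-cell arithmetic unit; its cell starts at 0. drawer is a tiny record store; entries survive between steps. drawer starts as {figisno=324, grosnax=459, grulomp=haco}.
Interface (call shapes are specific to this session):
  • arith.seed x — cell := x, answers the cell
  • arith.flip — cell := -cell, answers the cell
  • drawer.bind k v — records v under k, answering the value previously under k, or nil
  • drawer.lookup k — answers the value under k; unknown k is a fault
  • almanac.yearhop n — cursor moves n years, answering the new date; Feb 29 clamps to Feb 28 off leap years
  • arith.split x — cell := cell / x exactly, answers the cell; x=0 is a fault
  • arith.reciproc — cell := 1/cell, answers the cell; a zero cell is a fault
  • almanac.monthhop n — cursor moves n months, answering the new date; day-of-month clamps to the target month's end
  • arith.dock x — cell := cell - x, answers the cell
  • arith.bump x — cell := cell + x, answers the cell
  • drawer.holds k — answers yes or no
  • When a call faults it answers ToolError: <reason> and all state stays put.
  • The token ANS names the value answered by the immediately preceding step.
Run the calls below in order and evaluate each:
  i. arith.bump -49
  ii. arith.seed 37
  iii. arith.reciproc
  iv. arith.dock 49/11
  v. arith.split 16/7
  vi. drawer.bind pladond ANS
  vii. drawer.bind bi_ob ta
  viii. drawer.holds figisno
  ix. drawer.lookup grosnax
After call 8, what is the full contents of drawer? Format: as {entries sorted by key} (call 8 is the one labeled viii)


>>> bump x→-49
:: -49
>>> seed x→37
:: 37
>>> reciproc
:: 1/37
>>> dock x→49/11
:: -1802/407
>>> split x→16/7
:: -6307/3256
>>> bind k→pladond v→ANS
:: nil
>>> bind k→bi_ob v→ta
:: nil
>>> holds k→figisno
:: yes
>>> lookup k→grosnax
:: 459

Answer: {bi_ob=ta, figisno=324, grosnax=459, grulomp=haco, pladond=-6307/3256}


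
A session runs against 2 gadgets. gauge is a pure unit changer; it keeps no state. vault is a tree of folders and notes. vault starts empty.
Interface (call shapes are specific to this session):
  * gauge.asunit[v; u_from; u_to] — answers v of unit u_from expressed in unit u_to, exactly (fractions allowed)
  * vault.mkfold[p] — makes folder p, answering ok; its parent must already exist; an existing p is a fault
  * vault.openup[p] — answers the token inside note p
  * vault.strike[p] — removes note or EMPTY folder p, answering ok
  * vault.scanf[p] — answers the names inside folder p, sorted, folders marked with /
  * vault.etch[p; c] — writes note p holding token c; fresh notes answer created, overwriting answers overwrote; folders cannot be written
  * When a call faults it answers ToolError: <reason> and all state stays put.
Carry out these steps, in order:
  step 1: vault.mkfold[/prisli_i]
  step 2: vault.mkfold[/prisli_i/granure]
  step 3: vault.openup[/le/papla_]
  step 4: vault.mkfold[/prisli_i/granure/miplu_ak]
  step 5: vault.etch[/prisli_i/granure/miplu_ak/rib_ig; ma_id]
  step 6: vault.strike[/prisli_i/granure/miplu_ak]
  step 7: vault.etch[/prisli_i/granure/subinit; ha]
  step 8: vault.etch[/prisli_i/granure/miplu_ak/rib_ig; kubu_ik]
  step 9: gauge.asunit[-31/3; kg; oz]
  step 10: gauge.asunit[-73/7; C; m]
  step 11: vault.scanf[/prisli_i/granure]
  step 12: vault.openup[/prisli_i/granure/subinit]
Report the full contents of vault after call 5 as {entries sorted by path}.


$ vault.mkfold p: /prisli_i
= ok
$ vault.mkfold p: /prisli_i/granure
= ok
$ vault.openup p: /le/papla_
= ToolError: not found
$ vault.mkfold p: /prisli_i/granure/miplu_ak
= ok
$ vault.etch p: /prisli_i/granure/miplu_ak/rib_ig c: ma_id
= created
$ vault.strike p: /prisli_i/granure/miplu_ak
= ToolError: not empty
$ vault.etch p: /prisli_i/granure/subinit c: ha
= created
$ vault.etch p: /prisli_i/granure/miplu_ak/rib_ig c: kubu_ik
= overwrote
$ gauge.asunit v: -31/3 u_from: kg u_to: oz
= -49600000000/136077711
$ gauge.asunit v: -73/7 u_from: C u_to: m
= ToolError: incompatible units
$ vault.scanf p: /prisli_i/granure
= [miplu_ak/, subinit]
$ vault.openup p: /prisli_i/granure/subinit
= ha

Answer: {prisli_i/, prisli_i/granure/, prisli_i/granure/miplu_ak/, prisli_i/granure/miplu_ak/rib_ig=ma_id}


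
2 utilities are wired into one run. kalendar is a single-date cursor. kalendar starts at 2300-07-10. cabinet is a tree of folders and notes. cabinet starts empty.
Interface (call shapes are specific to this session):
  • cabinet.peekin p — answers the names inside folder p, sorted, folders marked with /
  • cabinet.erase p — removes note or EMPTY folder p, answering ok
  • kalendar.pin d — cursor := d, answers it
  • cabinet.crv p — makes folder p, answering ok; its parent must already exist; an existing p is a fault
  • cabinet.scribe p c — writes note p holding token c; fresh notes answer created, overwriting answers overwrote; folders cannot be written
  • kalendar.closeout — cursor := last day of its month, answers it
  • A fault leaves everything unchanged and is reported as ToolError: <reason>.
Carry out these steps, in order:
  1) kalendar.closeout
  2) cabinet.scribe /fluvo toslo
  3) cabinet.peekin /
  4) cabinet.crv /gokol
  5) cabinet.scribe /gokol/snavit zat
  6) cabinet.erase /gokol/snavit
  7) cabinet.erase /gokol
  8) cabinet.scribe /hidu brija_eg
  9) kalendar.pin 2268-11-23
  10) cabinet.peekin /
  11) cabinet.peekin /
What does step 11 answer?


Do: kalendar.closeout[]
See: 2300-07-31
Do: cabinet.scribe[p: /fluvo; c: toslo]
See: created
Do: cabinet.peekin[p: /]
See: [fluvo]
Do: cabinet.crv[p: /gokol]
See: ok
Do: cabinet.scribe[p: /gokol/snavit; c: zat]
See: created
Do: cabinet.erase[p: /gokol/snavit]
See: ok
Do: cabinet.erase[p: /gokol]
See: ok
Do: cabinet.scribe[p: /hidu; c: brija_eg]
See: created
Do: kalendar.pin[d: 2268-11-23]
See: 2268-11-23
Do: cabinet.peekin[p: /]
See: [fluvo, hidu]
Do: cabinet.peekin[p: /]
See: [fluvo, hidu]

Answer: [fluvo, hidu]


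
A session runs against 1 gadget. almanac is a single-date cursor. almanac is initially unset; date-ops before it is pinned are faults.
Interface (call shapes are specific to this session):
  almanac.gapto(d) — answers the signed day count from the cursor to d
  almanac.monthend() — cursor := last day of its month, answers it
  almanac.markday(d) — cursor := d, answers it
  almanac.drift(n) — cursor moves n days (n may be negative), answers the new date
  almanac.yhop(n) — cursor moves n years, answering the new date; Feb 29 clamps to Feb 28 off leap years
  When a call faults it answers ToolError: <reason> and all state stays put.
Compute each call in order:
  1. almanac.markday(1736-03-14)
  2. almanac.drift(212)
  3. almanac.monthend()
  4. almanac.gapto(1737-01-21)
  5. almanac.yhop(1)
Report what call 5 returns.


Answer: 1737-10-31

Derivation:
% 1. almanac.markday(d→1736-03-14) => 1736-03-14
% 2. almanac.drift(n→212) => 1736-10-12
% 3. almanac.monthend() => 1736-10-31
% 4. almanac.gapto(d→1737-01-21) => 82
% 5. almanac.yhop(n→1) => 1737-10-31


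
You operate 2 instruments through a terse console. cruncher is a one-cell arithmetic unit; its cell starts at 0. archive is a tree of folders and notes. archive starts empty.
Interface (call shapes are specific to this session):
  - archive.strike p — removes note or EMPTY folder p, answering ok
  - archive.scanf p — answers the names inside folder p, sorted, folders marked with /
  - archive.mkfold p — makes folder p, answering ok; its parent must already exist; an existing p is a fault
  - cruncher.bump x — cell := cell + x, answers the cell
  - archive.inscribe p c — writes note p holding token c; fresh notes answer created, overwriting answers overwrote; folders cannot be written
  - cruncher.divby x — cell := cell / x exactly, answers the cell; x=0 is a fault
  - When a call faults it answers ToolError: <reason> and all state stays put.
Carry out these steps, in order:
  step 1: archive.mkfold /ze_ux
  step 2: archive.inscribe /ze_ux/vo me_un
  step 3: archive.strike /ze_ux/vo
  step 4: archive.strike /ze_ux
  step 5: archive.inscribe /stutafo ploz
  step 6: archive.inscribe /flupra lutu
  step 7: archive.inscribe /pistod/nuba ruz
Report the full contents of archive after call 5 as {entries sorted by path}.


·→ mkfold(p: /ze_ux)
·← ok
·→ inscribe(p: /ze_ux/vo, c: me_un)
·← created
·→ strike(p: /ze_ux/vo)
·← ok
·→ strike(p: /ze_ux)
·← ok
·→ inscribe(p: /stutafo, c: ploz)
·← created
·→ inscribe(p: /flupra, c: lutu)
·← created
·→ inscribe(p: /pistod/nuba, c: ruz)
·← ToolError: no parent

Answer: {stutafo=ploz}


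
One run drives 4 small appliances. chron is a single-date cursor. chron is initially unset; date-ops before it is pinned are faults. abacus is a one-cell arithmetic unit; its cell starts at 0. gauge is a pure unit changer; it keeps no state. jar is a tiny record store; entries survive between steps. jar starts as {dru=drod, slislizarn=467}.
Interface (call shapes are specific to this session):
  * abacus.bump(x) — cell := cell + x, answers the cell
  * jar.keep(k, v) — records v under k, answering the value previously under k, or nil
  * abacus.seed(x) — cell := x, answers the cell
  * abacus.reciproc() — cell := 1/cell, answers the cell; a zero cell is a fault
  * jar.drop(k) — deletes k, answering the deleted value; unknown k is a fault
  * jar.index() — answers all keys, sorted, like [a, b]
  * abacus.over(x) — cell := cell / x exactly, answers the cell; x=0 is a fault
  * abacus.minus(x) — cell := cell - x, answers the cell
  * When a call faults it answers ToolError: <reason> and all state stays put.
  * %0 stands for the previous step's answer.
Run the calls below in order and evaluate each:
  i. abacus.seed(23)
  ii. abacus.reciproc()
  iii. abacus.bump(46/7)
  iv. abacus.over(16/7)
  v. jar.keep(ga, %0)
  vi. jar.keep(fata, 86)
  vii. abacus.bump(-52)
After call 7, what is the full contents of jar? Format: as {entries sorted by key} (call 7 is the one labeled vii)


// abacus.seed(23) ~> 23
// abacus.reciproc() ~> 1/23
// abacus.bump(46/7) ~> 1065/161
// abacus.over(16/7) ~> 1065/368
// jar.keep(ga, %0) ~> nil
// jar.keep(fata, 86) ~> nil
// abacus.bump(-52) ~> -18071/368

Answer: {dru=drod, fata=86, ga=1065/368, slislizarn=467}


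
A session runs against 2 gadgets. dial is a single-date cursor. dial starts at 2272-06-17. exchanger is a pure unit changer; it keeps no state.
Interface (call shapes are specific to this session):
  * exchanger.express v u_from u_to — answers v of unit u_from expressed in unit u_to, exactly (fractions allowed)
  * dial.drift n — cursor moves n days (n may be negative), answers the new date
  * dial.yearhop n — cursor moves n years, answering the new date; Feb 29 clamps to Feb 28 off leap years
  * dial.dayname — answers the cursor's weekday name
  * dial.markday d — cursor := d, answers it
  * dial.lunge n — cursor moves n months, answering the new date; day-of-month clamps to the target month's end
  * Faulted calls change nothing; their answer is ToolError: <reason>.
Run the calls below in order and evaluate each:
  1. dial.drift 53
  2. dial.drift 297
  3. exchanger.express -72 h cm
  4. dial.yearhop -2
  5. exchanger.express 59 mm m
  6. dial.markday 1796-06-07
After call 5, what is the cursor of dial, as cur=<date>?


I run dial.drift using n: 53, and observe 2272-08-09.
Next I call dial.drift using n: 297, → 2273-06-02.
Calling exchanger.express using v: -72, u_from: h, u_to: cm, and see ToolError: incompatible units.
I invoke dial.yearhop using n: -2, which returns 2271-06-02.
Then exchanger.express using v: 59, u_from: mm, u_to: m, and get 59/1000.
Then dial.markday using d: 1796-06-07, — result: 1796-06-07.

Answer: cur=2271-06-02


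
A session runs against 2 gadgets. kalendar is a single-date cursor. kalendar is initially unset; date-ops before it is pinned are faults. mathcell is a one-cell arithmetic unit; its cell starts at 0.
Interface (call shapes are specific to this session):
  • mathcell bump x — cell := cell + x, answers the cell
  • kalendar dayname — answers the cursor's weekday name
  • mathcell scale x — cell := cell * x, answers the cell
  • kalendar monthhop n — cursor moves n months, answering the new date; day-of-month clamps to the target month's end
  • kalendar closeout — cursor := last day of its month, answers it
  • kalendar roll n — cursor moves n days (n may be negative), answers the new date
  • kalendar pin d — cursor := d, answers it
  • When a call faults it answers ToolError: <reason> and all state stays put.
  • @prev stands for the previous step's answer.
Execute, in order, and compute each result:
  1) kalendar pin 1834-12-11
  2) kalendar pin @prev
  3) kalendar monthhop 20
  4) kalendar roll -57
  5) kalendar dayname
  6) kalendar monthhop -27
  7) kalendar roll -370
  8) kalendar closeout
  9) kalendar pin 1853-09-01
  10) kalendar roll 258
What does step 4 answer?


# 1. kalendar pin(d: 1834-12-11) == 1834-12-11
# 2. kalendar pin(d: @prev) == 1834-12-11
# 3. kalendar monthhop(n: 20) == 1836-08-11
# 4. kalendar roll(n: -57) == 1836-06-15
# 5. kalendar dayname() == Wednesday
# 6. kalendar monthhop(n: -27) == 1834-03-15
# 7. kalendar roll(n: -370) == 1833-03-10
# 8. kalendar closeout() == 1833-03-31
# 9. kalendar pin(d: 1853-09-01) == 1853-09-01
# 10. kalendar roll(n: 258) == 1854-05-17

Answer: 1836-06-15


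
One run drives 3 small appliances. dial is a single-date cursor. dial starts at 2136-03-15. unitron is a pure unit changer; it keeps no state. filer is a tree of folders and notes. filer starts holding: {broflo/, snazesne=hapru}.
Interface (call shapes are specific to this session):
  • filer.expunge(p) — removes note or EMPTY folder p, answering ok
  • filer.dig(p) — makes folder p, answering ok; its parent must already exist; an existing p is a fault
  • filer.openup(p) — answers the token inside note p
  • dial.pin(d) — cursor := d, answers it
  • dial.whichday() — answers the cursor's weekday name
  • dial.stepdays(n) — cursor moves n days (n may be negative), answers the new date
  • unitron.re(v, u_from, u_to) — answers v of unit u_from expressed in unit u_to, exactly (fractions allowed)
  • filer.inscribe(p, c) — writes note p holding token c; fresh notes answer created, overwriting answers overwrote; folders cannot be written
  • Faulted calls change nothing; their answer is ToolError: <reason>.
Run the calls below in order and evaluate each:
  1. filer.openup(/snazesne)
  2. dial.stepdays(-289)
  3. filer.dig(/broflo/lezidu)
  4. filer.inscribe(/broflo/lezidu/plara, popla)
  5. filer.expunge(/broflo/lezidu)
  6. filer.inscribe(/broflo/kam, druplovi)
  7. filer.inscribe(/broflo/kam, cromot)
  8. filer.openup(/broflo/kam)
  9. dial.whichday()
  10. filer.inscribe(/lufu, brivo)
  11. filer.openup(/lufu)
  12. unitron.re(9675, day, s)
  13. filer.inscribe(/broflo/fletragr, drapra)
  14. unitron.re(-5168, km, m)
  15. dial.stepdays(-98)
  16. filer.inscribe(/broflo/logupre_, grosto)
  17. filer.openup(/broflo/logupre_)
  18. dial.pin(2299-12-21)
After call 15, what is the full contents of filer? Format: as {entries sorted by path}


Answer: {broflo/, broflo/fletragr=drapra, broflo/kam=cromot, broflo/lezidu/, broflo/lezidu/plara=popla, lufu=brivo, snazesne=hapru}

Derivation:
I try openup using p='/snazesne', — result: hapru.
I use stepdays using n='-289', giving 2135-05-31.
Now I run dig using p='/broflo/lezidu', and get ok.
Now I run inscribe using p='/broflo/lezidu/plara', c='popla', giving created.
I try expunge using p='/broflo/lezidu': ToolError: not empty.
Using inscribe using p='/broflo/kam', c='druplovi', yielding created.
Now I run inscribe using p='/broflo/kam', c='cromot', and see overwrote.
Next I call openup using p='/broflo/kam', yielding cromot.
Using whichday(), and observe Tuesday.
I call inscribe using p='/lufu', c='brivo': created.
I run openup using p='/lufu', and get brivo.
I try re using v='9675', u_from='day', u_to='s', → 835920000.
I invoke inscribe using p='/broflo/fletragr', c='drapra', → created.
I invoke re using v='-5168', u_from='km', u_to='m', and observe -5168000.
Then stepdays using n='-98', yielding 2135-02-22.
I use inscribe using p='/broflo/logupre_', c='grosto', giving created.
I call openup using p='/broflo/logupre_', and get grosto.
Now I run pin using d='2299-12-21', giving 2299-12-21.


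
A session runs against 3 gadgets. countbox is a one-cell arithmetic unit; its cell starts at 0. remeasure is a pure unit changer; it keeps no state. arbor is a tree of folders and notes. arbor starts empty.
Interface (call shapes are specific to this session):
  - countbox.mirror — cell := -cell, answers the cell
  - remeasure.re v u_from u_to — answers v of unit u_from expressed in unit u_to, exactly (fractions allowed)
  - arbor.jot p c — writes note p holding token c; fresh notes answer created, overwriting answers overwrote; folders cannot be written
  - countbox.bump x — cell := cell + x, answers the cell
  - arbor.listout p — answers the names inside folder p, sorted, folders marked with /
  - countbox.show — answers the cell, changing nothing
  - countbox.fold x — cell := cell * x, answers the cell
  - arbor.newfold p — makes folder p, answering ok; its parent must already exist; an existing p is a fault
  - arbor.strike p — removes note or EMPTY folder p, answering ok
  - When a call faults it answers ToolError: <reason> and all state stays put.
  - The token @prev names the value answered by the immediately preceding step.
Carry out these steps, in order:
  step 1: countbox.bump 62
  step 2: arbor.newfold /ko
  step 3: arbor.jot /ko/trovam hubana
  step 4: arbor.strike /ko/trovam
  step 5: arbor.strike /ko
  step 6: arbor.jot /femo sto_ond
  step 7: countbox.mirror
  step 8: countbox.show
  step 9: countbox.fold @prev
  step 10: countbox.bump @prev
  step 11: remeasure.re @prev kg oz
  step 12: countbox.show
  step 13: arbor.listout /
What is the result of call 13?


Invoking bump on x='62', and observe 62.
Using newfold on p='/ko', yielding ok.
Now I run jot on p='/ko/trovam', c='hubana', — result: created.
I call strike on p='/ko/trovam', → ok.
Using strike on p='/ko', and get ok.
Using jot on p='/femo', c='sto_ond', and see created.
Calling mirror(), and get -62.
Invoking show(), and observe -62.
I invoke fold on x='@prev', giving 3844.
I call bump on x='@prev', and get 7688.
Calling re on v='@prev', u_from='kg', u_to='oz', and see 12300800000000/45359237.
Using show(), — result: 7688.
I invoke listout on p='/', — result: [femo].

Answer: [femo]


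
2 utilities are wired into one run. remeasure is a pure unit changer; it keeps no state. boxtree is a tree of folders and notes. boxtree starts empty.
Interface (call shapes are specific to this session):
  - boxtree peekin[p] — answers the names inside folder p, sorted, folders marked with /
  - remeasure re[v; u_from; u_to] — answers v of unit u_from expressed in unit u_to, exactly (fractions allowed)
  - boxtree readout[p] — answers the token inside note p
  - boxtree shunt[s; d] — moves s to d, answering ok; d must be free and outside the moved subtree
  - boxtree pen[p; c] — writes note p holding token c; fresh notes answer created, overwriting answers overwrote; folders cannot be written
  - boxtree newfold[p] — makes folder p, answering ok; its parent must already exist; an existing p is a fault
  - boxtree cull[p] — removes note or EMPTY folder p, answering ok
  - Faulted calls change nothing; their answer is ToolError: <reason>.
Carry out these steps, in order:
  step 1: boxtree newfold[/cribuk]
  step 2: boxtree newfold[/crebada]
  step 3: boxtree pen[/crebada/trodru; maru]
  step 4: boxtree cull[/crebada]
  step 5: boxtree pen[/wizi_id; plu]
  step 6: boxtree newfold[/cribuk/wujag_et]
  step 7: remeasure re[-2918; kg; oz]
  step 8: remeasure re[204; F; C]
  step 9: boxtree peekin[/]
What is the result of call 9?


Answer: [crebada/, cribuk/, wizi_id]

Derivation:
-> boxtree newfold(p: /cribuk)
<- ok
-> boxtree newfold(p: /crebada)
<- ok
-> boxtree pen(p: /crebada/trodru, c: maru)
<- created
-> boxtree cull(p: /crebada)
<- ToolError: not empty
-> boxtree pen(p: /wizi_id, c: plu)
<- created
-> boxtree newfold(p: /cribuk/wujag_et)
<- ok
-> remeasure re(v: -2918, u_from: kg, u_to: oz)
<- -4668800000000/45359237
-> remeasure re(v: 204, u_from: F, u_to: C)
<- 860/9
-> boxtree peekin(p: /)
<- [crebada/, cribuk/, wizi_id]


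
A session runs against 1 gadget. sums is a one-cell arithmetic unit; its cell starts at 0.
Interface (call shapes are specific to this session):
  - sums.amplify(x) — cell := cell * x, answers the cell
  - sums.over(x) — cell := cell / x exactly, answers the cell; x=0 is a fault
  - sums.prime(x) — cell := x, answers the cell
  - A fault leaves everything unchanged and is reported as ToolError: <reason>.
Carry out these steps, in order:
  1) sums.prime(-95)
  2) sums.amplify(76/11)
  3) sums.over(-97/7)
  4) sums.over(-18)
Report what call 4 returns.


-- 1. sums.prime(-95) : -95
-- 2. sums.amplify(76/11) : -7220/11
-- 3. sums.over(-97/7) : 50540/1067
-- 4. sums.over(-18) : -25270/9603

Answer: -25270/9603


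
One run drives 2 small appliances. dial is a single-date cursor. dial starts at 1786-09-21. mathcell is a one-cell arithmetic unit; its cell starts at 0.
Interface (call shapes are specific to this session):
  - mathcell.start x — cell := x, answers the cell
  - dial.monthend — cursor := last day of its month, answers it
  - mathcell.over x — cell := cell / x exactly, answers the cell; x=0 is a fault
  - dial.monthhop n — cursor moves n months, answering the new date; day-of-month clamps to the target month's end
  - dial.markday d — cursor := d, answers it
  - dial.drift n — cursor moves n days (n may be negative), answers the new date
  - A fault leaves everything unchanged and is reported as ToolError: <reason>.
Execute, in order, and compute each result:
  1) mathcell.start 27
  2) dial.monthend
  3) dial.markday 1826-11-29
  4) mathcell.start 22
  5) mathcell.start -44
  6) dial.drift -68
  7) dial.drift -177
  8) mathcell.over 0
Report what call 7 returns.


Answer: 1826-03-29

Derivation:
> mathcell.start x: 27
= 27
> dial.monthend
= 1786-09-30
> dial.markday d: 1826-11-29
= 1826-11-29
> mathcell.start x: 22
= 22
> mathcell.start x: -44
= -44
> dial.drift n: -68
= 1826-09-22
> dial.drift n: -177
= 1826-03-29
> mathcell.over x: 0
= ToolError: division by zero


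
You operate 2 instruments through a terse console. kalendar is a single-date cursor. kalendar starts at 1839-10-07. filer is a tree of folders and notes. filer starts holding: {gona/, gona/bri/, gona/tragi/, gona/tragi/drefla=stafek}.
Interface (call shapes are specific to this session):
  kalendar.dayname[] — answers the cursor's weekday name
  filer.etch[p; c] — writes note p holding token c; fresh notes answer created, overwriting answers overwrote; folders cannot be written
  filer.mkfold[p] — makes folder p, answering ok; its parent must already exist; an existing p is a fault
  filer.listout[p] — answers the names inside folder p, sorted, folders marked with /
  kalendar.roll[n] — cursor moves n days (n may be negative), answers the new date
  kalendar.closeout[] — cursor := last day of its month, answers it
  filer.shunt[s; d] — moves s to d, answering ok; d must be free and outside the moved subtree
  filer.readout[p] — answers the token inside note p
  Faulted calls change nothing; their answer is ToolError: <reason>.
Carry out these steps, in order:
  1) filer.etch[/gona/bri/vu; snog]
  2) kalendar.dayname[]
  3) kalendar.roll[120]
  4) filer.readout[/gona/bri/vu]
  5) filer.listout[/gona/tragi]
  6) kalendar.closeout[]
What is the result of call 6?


I try filer.etch using p→/gona/bri/vu, c→snog, and see created.
Using kalendar.dayname, → Monday.
Then kalendar.roll using n→120, which returns 1840-02-04.
Then filer.readout using p→/gona/bri/vu, and get snog.
I use filer.listout using p→/gona/tragi, giving [drefla].
I call kalendar.closeout(), giving 1840-02-29.

Answer: 1840-02-29


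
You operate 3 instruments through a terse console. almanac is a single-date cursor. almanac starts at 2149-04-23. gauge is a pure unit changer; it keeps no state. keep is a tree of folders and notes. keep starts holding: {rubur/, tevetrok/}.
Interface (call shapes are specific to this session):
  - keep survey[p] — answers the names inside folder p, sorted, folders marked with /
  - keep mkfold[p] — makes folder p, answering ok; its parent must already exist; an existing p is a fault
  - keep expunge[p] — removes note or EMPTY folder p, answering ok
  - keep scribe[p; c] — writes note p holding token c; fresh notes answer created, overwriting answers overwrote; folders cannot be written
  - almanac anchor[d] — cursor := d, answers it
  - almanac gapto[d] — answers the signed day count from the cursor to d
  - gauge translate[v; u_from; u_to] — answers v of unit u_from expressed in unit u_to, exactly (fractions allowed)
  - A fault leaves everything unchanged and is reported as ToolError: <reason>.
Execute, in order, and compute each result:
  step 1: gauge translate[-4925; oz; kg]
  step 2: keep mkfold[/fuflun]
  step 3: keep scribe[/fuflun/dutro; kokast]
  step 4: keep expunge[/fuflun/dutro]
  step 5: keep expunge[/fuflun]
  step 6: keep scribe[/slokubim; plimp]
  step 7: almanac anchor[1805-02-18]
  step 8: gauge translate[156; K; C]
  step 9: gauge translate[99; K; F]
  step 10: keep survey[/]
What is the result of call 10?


-- gauge translate(v: -4925, u_from: oz, u_to: kg) : -8935769689/64000000
-- keep mkfold(p: /fuflun) : ok
-- keep scribe(p: /fuflun/dutro, c: kokast) : created
-- keep expunge(p: /fuflun/dutro) : ok
-- keep expunge(p: /fuflun) : ok
-- keep scribe(p: /slokubim, c: plimp) : created
-- almanac anchor(d: 1805-02-18) : 1805-02-18
-- gauge translate(v: 156, u_from: K, u_to: C) : -2343/20
-- gauge translate(v: 99, u_from: K, u_to: F) : -28147/100
-- keep survey(p: /) : [rubur/, slokubim, tevetrok/]

Answer: [rubur/, slokubim, tevetrok/]


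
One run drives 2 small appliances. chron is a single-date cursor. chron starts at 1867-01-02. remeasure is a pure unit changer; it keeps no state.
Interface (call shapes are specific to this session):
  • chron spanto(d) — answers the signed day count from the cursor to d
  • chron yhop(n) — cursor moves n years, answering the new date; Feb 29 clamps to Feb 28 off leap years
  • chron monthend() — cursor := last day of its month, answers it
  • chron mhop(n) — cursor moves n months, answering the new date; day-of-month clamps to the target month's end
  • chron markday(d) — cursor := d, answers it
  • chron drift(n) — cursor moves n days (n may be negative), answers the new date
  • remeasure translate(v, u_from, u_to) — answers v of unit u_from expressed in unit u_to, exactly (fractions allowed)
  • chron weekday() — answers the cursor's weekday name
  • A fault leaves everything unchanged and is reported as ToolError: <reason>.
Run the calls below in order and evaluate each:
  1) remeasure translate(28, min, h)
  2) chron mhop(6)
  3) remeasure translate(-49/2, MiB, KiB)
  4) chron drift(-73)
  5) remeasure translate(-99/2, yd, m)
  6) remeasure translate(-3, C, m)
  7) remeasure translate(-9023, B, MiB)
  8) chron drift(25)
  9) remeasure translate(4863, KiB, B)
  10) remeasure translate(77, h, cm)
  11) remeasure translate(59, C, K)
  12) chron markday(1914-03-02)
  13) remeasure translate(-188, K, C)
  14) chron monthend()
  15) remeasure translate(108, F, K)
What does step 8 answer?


>>> remeasure translate v=28 u_from=min u_to=h
:: 7/15
>>> chron mhop n=6
:: 1867-07-02
>>> remeasure translate v=-49/2 u_from=MiB u_to=KiB
:: -25088
>>> chron drift n=-73
:: 1867-04-20
>>> remeasure translate v=-99/2 u_from=yd u_to=m
:: -113157/2500
>>> remeasure translate v=-3 u_from=C u_to=m
:: ToolError: incompatible units
>>> remeasure translate v=-9023 u_from=B u_to=MiB
:: -9023/1048576
>>> chron drift n=25
:: 1867-05-15
>>> remeasure translate v=4863 u_from=KiB u_to=B
:: 4979712
>>> remeasure translate v=77 u_from=h u_to=cm
:: ToolError: incompatible units
>>> remeasure translate v=59 u_from=C u_to=K
:: 6643/20
>>> chron markday d=1914-03-02
:: 1914-03-02
>>> remeasure translate v=-188 u_from=K u_to=C
:: -9223/20
>>> chron monthend
:: 1914-03-31
>>> remeasure translate v=108 u_from=F u_to=K
:: 56767/180

Answer: 1867-05-15


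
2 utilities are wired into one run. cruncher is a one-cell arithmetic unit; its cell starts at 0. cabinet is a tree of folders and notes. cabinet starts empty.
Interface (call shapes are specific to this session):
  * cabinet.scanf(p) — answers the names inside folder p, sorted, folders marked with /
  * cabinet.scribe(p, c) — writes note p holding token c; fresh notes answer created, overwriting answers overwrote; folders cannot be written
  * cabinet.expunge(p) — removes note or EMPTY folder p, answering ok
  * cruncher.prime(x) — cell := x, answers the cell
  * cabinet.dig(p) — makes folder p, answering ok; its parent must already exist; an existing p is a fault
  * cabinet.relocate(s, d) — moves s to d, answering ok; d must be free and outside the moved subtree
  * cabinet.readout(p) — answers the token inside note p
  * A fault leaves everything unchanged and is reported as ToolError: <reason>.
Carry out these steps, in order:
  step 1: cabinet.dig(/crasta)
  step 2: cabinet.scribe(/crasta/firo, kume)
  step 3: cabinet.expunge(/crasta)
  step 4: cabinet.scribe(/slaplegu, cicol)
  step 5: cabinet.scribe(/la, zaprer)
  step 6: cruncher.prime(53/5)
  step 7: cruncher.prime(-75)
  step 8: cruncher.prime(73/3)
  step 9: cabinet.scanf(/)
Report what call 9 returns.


Answer: [crasta/, la, slaplegu]

Derivation:
Now I run cabinet.dig using /crasta, which returns ok.
I try cabinet.scribe using /crasta/firo, kume, and get created.
Calling cabinet.expunge using /crasta, — result: ToolError: not empty.
Then cabinet.scribe using /slaplegu, cicol, yielding created.
I use cabinet.scribe using /la, zaprer, giving created.
I run cruncher.prime using 53/5, → 53/5.
Then cruncher.prime using -75, and observe -75.
I call cruncher.prime using 73/3, → 73/3.
Now I run cabinet.scanf using /: [crasta/, la, slaplegu].


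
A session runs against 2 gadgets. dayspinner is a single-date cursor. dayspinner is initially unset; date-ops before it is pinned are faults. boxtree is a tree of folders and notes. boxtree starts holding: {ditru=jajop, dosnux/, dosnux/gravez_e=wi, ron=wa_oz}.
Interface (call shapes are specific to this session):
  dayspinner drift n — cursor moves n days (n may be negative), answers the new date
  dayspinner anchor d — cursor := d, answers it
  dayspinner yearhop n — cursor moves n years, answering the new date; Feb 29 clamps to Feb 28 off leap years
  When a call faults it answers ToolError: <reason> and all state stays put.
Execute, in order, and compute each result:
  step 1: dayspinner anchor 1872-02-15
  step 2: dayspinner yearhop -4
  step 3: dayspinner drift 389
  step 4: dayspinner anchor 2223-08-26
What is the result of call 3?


Answer: 1869-03-10

Derivation:
~$ dayspinner anchor d: 1872-02-15
:: 1872-02-15
~$ dayspinner yearhop n: -4
:: 1868-02-15
~$ dayspinner drift n: 389
:: 1869-03-10
~$ dayspinner anchor d: 2223-08-26
:: 2223-08-26


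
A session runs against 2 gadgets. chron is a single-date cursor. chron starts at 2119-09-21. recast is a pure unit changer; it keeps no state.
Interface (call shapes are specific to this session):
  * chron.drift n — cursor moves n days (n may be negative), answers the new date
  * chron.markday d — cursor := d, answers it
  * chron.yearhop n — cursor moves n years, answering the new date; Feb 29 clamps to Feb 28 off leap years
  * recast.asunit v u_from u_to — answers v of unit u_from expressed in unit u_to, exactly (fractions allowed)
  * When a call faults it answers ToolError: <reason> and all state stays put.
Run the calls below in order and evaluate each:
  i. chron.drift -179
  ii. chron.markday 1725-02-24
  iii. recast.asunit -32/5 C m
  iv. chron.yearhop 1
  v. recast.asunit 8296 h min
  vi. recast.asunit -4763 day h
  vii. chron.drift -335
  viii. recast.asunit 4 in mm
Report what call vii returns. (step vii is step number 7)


Calling chron.drift(n='-179'): 2119-03-26.
I try chron.markday(d='1725-02-24'), yielding 1725-02-24.
I invoke recast.asunit(v='-32/5', u_from='C', u_to='m'), and get ToolError: incompatible units.
I try chron.yearhop(n='1'), and observe 1726-02-24.
Calling recast.asunit(v='8296', u_from='h', u_to='min'), → 497760.
Calling recast.asunit(v='-4763', u_from='day', u_to='h'), and see -114312.
Invoking chron.drift(n='-335'), and see 1725-03-26.
Next I call recast.asunit(v='4', u_from='in', u_to='mm'), which returns 508/5.

Answer: 1725-03-26
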